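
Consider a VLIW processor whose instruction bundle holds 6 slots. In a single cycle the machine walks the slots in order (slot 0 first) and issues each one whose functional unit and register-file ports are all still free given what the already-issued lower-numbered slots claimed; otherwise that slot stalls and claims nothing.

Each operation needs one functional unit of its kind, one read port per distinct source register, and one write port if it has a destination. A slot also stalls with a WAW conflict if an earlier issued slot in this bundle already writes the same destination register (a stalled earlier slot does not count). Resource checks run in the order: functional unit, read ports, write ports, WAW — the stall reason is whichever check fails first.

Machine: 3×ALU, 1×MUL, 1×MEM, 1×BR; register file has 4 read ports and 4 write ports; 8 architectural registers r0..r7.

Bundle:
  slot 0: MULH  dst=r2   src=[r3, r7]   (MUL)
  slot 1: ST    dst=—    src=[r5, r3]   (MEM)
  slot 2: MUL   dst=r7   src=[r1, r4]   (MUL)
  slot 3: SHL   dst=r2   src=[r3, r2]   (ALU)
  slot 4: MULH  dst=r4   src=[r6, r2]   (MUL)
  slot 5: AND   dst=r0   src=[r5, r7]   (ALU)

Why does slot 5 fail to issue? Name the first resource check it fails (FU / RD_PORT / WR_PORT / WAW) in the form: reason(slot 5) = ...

slot 0 (MUL): ISSUE — free A3,Mu0,Ld1,B1 rp2 wp3
slot 1 (MEM): ISSUE — free A3,Mu0,Ld0,B1 rp0 wp3
slot 2 (MUL): stall FU — free A3,Mu0,Ld0,B1 rp0 wp3
slot 3 (ALU): stall RD_PORT — free A3,Mu0,Ld0,B1 rp0 wp3
slot 4 (MUL): stall FU — free A3,Mu0,Ld0,B1 rp0 wp3
slot 5 (ALU): stall RD_PORT — free A3,Mu0,Ld0,B1 rp0 wp3

reason(slot 5) = RD_PORT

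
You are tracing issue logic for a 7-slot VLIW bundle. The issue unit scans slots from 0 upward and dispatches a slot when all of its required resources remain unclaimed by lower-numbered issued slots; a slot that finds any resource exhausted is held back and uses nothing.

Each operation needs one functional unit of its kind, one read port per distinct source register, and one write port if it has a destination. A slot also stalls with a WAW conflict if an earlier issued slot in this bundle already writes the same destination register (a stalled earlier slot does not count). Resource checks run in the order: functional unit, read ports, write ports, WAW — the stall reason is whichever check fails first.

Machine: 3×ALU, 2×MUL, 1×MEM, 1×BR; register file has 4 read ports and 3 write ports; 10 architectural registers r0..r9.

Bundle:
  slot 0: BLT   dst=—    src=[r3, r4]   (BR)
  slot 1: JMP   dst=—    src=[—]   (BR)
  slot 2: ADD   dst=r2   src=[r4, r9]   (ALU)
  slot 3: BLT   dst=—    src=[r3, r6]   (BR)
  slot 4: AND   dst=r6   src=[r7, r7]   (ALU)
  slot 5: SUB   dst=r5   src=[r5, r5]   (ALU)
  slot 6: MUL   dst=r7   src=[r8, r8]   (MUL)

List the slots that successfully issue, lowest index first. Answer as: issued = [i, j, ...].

issued = [0, 2]

  0. BR ⇒ go  {3A/2Mu/1Ld/0B | 2r 3w}
  1. BR ⇒ no(FU)  {3A/2Mu/1Ld/0B | 2r 3w}
  2. ALU→r2 ⇒ go  {2A/2Mu/1Ld/0B | 0r 2w}
  3. BR ⇒ no(FU)  {2A/2Mu/1Ld/0B | 0r 2w}
  4. ALU→r6 ⇒ no(RD_PORT)  {2A/2Mu/1Ld/0B | 0r 2w}
  5. ALU→r5 ⇒ no(RD_PORT)  {2A/2Mu/1Ld/0B | 0r 2w}
  6. MUL→r7 ⇒ no(RD_PORT)  {2A/2Mu/1Ld/0B | 0r 2w}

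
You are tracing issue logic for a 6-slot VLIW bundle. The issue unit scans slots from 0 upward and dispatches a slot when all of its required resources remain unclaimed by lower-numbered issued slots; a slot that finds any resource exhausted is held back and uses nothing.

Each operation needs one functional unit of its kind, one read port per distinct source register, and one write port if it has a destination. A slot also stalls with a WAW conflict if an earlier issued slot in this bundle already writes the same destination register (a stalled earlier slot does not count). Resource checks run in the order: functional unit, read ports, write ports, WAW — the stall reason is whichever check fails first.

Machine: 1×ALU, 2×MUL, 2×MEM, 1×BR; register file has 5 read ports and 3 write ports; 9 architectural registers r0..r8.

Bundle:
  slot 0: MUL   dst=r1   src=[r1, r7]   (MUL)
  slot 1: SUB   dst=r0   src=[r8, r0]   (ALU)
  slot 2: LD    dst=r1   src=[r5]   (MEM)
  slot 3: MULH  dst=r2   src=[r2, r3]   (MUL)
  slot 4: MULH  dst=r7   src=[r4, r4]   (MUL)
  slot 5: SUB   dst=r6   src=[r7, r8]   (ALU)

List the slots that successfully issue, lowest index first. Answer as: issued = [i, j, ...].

#0 MUL src=r1,r7 dispatched  <A:1 Mu:1 Ld:2 B:1 rd:3 wr:2>
#1 ALU src=r8,r0 dispatched  <A:0 Mu:1 Ld:2 B:1 rd:1 wr:1>
#2 MEM src=r5 held:WAW  <A:0 Mu:1 Ld:2 B:1 rd:1 wr:1>
#3 MUL src=r2,r3 held:RD_PORT  <A:0 Mu:1 Ld:2 B:1 rd:1 wr:1>
#4 MUL src=r4,r4 dispatched  <A:0 Mu:0 Ld:2 B:1 rd:0 wr:0>
#5 ALU src=r7,r8 held:FU  <A:0 Mu:0 Ld:2 B:1 rd:0 wr:0>

issued = [0, 1, 4]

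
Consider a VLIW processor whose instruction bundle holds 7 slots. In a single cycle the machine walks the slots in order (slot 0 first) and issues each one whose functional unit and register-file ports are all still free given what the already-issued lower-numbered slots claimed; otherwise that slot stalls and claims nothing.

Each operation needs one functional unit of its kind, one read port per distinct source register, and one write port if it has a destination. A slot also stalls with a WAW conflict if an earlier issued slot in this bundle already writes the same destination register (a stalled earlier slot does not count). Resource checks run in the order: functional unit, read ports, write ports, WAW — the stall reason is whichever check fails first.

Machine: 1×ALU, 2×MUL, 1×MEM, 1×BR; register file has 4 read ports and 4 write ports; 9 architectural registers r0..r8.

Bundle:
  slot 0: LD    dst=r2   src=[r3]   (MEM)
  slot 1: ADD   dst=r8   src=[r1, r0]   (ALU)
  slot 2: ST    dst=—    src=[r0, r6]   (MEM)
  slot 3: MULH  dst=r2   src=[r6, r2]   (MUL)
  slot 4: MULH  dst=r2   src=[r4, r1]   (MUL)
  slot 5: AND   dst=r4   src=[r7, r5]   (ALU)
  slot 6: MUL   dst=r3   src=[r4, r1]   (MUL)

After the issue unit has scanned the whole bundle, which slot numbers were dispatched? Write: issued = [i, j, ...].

slot 0 (MEM): ISSUE — free A1,Mu2,Ld0,B1 rp3 wp3
slot 1 (ALU): ISSUE — free A0,Mu2,Ld0,B1 rp1 wp2
slot 2 (MEM): stall FU — free A0,Mu2,Ld0,B1 rp1 wp2
slot 3 (MUL): stall RD_PORT — free A0,Mu2,Ld0,B1 rp1 wp2
slot 4 (MUL): stall RD_PORT — free A0,Mu2,Ld0,B1 rp1 wp2
slot 5 (ALU): stall FU — free A0,Mu2,Ld0,B1 rp1 wp2
slot 6 (MUL): stall RD_PORT — free A0,Mu2,Ld0,B1 rp1 wp2

issued = [0, 1]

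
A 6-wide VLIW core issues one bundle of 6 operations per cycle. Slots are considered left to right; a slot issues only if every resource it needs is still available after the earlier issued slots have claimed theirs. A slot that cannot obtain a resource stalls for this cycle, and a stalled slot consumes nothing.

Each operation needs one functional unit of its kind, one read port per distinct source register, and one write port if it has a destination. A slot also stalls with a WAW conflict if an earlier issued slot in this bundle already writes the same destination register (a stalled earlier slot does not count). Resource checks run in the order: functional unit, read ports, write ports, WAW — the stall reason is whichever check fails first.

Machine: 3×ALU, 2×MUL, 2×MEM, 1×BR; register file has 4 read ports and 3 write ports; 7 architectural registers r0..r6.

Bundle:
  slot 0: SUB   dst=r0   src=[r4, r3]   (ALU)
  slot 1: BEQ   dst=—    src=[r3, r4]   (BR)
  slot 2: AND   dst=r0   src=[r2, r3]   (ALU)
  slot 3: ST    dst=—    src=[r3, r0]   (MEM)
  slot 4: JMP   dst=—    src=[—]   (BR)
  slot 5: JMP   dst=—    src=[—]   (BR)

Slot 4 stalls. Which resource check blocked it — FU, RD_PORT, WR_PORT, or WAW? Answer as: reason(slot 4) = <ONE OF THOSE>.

  0. ALU→r0 ⇒ go  {2A/2Mu/2Ld/1B | 2r 2w}
  1. BR ⇒ go  {2A/2Mu/2Ld/0B | 0r 2w}
  2. ALU→r0 ⇒ no(RD_PORT)  {2A/2Mu/2Ld/0B | 0r 2w}
  3. MEM ⇒ no(RD_PORT)  {2A/2Mu/2Ld/0B | 0r 2w}
  4. BR ⇒ no(FU)  {2A/2Mu/2Ld/0B | 0r 2w}
  5. BR ⇒ no(FU)  {2A/2Mu/2Ld/0B | 0r 2w}

reason(slot 4) = FU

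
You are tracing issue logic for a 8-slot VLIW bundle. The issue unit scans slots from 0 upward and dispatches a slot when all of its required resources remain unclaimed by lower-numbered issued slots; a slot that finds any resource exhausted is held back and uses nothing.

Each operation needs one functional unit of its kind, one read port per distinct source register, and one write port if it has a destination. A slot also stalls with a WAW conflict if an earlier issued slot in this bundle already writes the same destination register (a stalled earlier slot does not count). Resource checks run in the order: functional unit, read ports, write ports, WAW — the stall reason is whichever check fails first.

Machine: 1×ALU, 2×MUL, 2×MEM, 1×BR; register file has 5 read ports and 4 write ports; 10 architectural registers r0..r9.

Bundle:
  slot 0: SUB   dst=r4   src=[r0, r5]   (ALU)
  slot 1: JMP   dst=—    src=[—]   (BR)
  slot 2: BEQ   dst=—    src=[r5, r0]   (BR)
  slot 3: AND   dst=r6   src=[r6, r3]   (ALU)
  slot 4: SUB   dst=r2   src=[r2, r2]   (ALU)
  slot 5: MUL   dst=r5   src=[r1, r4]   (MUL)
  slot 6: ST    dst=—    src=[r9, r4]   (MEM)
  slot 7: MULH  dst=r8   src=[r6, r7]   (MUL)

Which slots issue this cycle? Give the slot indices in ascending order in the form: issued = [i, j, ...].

issued = [0, 1, 5]

  0. ALU→r4 ⇒ go  {0A/2Mu/2Ld/1B | 3r 3w}
  1. BR ⇒ go  {0A/2Mu/2Ld/0B | 3r 3w}
  2. BR ⇒ no(FU)  {0A/2Mu/2Ld/0B | 3r 3w}
  3. ALU→r6 ⇒ no(FU)  {0A/2Mu/2Ld/0B | 3r 3w}
  4. ALU→r2 ⇒ no(FU)  {0A/2Mu/2Ld/0B | 3r 3w}
  5. MUL→r5 ⇒ go  {0A/1Mu/2Ld/0B | 1r 2w}
  6. MEM ⇒ no(RD_PORT)  {0A/1Mu/2Ld/0B | 1r 2w}
  7. MUL→r8 ⇒ no(RD_PORT)  {0A/1Mu/2Ld/0B | 1r 2w}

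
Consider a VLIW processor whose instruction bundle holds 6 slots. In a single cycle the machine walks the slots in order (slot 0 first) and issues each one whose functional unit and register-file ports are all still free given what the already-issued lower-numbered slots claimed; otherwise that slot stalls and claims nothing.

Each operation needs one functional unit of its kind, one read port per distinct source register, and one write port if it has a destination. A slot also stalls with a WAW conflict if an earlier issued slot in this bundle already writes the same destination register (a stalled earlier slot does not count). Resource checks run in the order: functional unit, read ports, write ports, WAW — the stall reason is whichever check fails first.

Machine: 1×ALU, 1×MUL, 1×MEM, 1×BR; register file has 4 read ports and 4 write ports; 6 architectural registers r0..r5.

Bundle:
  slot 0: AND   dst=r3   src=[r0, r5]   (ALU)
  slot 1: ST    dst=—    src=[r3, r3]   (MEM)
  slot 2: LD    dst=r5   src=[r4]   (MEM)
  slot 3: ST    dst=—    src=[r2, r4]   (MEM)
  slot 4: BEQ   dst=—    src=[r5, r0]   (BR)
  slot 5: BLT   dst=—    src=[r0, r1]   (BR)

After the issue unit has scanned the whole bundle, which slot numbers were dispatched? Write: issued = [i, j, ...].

  0. ALU→r3 ⇒ go  {0A/1Mu/1Ld/1B | 2r 3w}
  1. MEM ⇒ go  {0A/1Mu/0Ld/1B | 1r 3w}
  2. MEM→r5 ⇒ no(FU)  {0A/1Mu/0Ld/1B | 1r 3w}
  3. MEM ⇒ no(FU)  {0A/1Mu/0Ld/1B | 1r 3w}
  4. BR ⇒ no(RD_PORT)  {0A/1Mu/0Ld/1B | 1r 3w}
  5. BR ⇒ no(RD_PORT)  {0A/1Mu/0Ld/1B | 1r 3w}

issued = [0, 1]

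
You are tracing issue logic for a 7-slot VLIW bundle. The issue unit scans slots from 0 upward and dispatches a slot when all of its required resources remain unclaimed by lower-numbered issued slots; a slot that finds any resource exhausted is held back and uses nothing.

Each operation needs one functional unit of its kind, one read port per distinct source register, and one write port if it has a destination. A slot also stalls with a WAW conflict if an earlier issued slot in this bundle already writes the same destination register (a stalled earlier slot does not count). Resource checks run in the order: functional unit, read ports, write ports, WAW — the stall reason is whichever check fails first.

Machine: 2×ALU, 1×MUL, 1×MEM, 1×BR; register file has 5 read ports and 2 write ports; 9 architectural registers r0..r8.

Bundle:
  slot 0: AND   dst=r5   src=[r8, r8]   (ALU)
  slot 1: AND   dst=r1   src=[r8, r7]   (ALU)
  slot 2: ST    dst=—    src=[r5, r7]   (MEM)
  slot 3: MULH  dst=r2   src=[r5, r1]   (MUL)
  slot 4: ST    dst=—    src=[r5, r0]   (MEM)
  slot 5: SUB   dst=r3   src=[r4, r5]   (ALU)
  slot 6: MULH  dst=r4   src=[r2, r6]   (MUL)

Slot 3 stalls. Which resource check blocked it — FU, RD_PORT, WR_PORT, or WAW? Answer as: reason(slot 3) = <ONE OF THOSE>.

  0. ALU→r5 ⇒ go  {1A/1Mu/1Ld/1B | 4r 1w}
  1. ALU→r1 ⇒ go  {0A/1Mu/1Ld/1B | 2r 0w}
  2. MEM ⇒ go  {0A/1Mu/0Ld/1B | 0r 0w}
  3. MUL→r2 ⇒ no(RD_PORT)  {0A/1Mu/0Ld/1B | 0r 0w}
  4. MEM ⇒ no(FU)  {0A/1Mu/0Ld/1B | 0r 0w}
  5. ALU→r3 ⇒ no(FU)  {0A/1Mu/0Ld/1B | 0r 0w}
  6. MUL→r4 ⇒ no(RD_PORT)  {0A/1Mu/0Ld/1B | 0r 0w}

reason(slot 3) = RD_PORT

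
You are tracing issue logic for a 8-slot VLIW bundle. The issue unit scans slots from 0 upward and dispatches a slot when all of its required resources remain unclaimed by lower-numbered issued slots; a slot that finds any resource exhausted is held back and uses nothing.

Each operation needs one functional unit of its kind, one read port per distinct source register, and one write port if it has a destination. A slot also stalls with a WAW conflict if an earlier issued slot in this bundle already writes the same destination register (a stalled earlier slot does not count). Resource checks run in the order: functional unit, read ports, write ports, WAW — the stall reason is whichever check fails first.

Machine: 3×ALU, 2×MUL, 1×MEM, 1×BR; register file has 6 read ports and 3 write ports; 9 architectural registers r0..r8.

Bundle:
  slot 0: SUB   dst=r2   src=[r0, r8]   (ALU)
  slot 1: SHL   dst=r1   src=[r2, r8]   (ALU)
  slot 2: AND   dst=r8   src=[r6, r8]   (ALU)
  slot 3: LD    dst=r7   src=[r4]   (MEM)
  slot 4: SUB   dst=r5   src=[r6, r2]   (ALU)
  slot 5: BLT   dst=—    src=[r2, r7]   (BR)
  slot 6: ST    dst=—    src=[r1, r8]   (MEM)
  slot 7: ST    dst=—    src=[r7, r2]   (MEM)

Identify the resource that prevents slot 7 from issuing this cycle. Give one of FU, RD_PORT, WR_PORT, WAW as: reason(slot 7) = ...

reason(slot 7) = RD_PORT

(0) want 1×ALU +2rd +1wr — yes → AL2|MU2|ME1|BR1|rd4|wr2
(1) want 1×ALU +2rd +1wr — yes → AL1|MU2|ME1|BR1|rd2|wr1
(2) want 1×ALU +2rd +1wr — yes → AL0|MU2|ME1|BR1|rd0|wr0
(3) want 1×MEM +1rd +1wr — RD_PORT → AL0|MU2|ME1|BR1|rd0|wr0
(4) want 1×ALU +2rd +1wr — FU → AL0|MU2|ME1|BR1|rd0|wr0
(5) want 1×BR +2rd +0wr — RD_PORT → AL0|MU2|ME1|BR1|rd0|wr0
(6) want 1×MEM +2rd +0wr — RD_PORT → AL0|MU2|ME1|BR1|rd0|wr0
(7) want 1×MEM +2rd +0wr — RD_PORT → AL0|MU2|ME1|BR1|rd0|wr0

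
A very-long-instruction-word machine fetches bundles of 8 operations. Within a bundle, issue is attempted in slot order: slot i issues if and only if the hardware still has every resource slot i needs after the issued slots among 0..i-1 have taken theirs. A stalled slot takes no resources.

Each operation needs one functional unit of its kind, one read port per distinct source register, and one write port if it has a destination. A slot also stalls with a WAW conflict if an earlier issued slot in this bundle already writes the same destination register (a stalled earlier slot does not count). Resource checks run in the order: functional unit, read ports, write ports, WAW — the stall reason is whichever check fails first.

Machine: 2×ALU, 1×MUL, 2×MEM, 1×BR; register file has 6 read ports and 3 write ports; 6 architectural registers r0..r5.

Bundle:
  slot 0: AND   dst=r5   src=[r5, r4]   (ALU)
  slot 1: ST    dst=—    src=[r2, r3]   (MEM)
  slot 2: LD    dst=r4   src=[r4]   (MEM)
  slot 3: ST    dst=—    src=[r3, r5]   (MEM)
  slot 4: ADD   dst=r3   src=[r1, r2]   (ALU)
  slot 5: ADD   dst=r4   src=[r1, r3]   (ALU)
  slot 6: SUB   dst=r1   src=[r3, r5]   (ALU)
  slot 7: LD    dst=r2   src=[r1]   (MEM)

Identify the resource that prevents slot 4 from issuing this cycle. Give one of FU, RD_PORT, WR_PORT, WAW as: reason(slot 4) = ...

reason(slot 4) = RD_PORT

  0. ALU→r5 ⇒ go  {1A/1Mu/2Ld/1B | 4r 2w}
  1. MEM ⇒ go  {1A/1Mu/1Ld/1B | 2r 2w}
  2. MEM→r4 ⇒ go  {1A/1Mu/0Ld/1B | 1r 1w}
  3. MEM ⇒ no(FU)  {1A/1Mu/0Ld/1B | 1r 1w}
  4. ALU→r3 ⇒ no(RD_PORT)  {1A/1Mu/0Ld/1B | 1r 1w}
  5. ALU→r4 ⇒ no(RD_PORT)  {1A/1Mu/0Ld/1B | 1r 1w}
  6. ALU→r1 ⇒ no(RD_PORT)  {1A/1Mu/0Ld/1B | 1r 1w}
  7. MEM→r2 ⇒ no(FU)  {1A/1Mu/0Ld/1B | 1r 1w}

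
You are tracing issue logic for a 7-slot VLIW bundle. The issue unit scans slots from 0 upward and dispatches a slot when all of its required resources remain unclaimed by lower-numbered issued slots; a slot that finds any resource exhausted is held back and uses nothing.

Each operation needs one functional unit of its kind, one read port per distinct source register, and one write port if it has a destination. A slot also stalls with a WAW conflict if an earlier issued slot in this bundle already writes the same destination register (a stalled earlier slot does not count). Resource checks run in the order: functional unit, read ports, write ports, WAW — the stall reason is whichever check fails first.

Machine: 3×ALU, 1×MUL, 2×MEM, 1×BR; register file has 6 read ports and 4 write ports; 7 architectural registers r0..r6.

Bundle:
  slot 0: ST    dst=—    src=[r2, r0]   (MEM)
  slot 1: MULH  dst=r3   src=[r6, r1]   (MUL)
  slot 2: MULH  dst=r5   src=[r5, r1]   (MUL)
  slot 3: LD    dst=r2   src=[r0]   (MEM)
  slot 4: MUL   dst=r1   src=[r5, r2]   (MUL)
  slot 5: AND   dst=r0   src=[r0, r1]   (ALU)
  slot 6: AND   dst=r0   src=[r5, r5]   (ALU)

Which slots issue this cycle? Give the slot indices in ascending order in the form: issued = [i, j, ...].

  0. MEM ⇒ go  {3A/1Mu/1Ld/1B | 4r 4w}
  1. MUL→r3 ⇒ go  {3A/0Mu/1Ld/1B | 2r 3w}
  2. MUL→r5 ⇒ no(FU)  {3A/0Mu/1Ld/1B | 2r 3w}
  3. MEM→r2 ⇒ go  {3A/0Mu/0Ld/1B | 1r 2w}
  4. MUL→r1 ⇒ no(FU)  {3A/0Mu/0Ld/1B | 1r 2w}
  5. ALU→r0 ⇒ no(RD_PORT)  {3A/0Mu/0Ld/1B | 1r 2w}
  6. ALU→r0 ⇒ go  {2A/0Mu/0Ld/1B | 0r 1w}

issued = [0, 1, 3, 6]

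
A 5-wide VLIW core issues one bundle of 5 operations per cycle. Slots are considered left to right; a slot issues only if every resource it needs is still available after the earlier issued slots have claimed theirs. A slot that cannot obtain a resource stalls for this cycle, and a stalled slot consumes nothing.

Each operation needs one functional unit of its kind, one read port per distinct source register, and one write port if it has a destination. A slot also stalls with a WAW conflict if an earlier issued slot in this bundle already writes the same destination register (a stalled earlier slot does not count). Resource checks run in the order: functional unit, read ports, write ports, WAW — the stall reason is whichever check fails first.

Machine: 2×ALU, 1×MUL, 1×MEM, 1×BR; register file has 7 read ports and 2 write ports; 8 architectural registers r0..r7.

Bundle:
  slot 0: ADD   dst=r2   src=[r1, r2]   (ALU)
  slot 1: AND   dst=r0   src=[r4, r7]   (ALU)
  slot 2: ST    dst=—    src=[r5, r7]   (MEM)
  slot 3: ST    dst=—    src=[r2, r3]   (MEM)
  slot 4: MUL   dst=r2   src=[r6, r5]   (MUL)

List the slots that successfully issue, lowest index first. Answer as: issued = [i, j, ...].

issued = [0, 1, 2]

#0 ALU src=r1,r2 dispatched  <A:1 Mu:1 Ld:1 B:1 rd:5 wr:1>
#1 ALU src=r4,r7 dispatched  <A:0 Mu:1 Ld:1 B:1 rd:3 wr:0>
#2 MEM src=r5,r7 dispatched  <A:0 Mu:1 Ld:0 B:1 rd:1 wr:0>
#3 MEM src=r2,r3 held:FU  <A:0 Mu:1 Ld:0 B:1 rd:1 wr:0>
#4 MUL src=r6,r5 held:RD_PORT  <A:0 Mu:1 Ld:0 B:1 rd:1 wr:0>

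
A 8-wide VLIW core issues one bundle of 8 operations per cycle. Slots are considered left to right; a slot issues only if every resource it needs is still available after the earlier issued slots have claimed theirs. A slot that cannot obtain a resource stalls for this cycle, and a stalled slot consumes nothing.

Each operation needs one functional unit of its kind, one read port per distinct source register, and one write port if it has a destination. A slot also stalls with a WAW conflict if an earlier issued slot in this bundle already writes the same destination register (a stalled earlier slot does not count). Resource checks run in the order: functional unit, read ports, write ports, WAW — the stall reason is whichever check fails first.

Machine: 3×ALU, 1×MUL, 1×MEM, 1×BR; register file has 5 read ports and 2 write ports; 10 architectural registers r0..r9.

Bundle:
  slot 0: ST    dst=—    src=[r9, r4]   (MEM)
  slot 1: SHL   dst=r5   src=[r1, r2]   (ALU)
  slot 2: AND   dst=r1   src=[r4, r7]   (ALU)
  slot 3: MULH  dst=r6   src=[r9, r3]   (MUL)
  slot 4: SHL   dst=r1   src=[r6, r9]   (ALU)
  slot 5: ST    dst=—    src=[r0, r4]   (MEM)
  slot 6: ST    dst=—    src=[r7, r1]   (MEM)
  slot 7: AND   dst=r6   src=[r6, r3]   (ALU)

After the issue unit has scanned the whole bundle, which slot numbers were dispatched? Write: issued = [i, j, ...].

(0) want 1×MEM +2rd +0wr — yes → AL3|MU1|ME0|BR1|rd3|wr2
(1) want 1×ALU +2rd +1wr — yes → AL2|MU1|ME0|BR1|rd1|wr1
(2) want 1×ALU +2rd +1wr — RD_PORT → AL2|MU1|ME0|BR1|rd1|wr1
(3) want 1×MUL +2rd +1wr — RD_PORT → AL2|MU1|ME0|BR1|rd1|wr1
(4) want 1×ALU +2rd +1wr — RD_PORT → AL2|MU1|ME0|BR1|rd1|wr1
(5) want 1×MEM +2rd +0wr — FU → AL2|MU1|ME0|BR1|rd1|wr1
(6) want 1×MEM +2rd +0wr — FU → AL2|MU1|ME0|BR1|rd1|wr1
(7) want 1×ALU +2rd +1wr — RD_PORT → AL2|MU1|ME0|BR1|rd1|wr1

issued = [0, 1]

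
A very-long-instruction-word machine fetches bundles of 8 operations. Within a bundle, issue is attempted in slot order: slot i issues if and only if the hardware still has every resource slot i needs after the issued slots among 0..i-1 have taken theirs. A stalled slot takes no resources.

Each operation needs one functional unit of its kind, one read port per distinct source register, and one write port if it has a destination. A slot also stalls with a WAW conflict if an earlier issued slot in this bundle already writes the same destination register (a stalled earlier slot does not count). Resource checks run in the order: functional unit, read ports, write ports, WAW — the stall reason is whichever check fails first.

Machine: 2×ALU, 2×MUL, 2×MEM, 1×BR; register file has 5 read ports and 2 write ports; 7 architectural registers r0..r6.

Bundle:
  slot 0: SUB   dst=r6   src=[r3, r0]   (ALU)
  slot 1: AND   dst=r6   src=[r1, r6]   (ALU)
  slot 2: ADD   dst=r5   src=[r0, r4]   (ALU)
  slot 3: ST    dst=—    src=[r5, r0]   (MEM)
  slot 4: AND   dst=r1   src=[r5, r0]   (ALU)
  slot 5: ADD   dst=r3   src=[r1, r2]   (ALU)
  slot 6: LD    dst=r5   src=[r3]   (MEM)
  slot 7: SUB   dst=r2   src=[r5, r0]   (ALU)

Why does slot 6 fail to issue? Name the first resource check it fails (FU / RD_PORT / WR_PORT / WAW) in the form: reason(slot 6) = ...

(0) want 1×ALU +2rd +1wr — yes → AL1|MU2|ME2|BR1|rd3|wr1
(1) want 1×ALU +2rd +1wr — WAW → AL1|MU2|ME2|BR1|rd3|wr1
(2) want 1×ALU +2rd +1wr — yes → AL0|MU2|ME2|BR1|rd1|wr0
(3) want 1×MEM +2rd +0wr — RD_PORT → AL0|MU2|ME2|BR1|rd1|wr0
(4) want 1×ALU +2rd +1wr — FU → AL0|MU2|ME2|BR1|rd1|wr0
(5) want 1×ALU +2rd +1wr — FU → AL0|MU2|ME2|BR1|rd1|wr0
(6) want 1×MEM +1rd +1wr — WR_PORT → AL0|MU2|ME2|BR1|rd1|wr0
(7) want 1×ALU +2rd +1wr — FU → AL0|MU2|ME2|BR1|rd1|wr0

reason(slot 6) = WR_PORT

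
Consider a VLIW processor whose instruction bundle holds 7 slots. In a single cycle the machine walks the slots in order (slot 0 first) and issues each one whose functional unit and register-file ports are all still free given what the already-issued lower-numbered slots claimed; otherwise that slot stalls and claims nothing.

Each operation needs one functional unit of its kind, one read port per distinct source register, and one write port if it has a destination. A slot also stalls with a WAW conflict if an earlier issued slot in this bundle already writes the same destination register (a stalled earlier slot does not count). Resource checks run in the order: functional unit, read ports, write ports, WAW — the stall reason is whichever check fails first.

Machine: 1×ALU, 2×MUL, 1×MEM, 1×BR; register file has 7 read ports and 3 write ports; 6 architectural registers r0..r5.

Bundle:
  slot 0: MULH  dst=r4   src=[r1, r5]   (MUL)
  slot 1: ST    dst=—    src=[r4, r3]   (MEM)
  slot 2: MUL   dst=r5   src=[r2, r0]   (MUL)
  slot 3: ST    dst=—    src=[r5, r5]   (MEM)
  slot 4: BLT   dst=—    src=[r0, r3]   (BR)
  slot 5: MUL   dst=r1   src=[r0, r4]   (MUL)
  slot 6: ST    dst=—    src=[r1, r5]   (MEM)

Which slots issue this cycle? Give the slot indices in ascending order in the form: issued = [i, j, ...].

(0) want 1×MUL +2rd +1wr — yes → AL1|MU1|ME1|BR1|rd5|wr2
(1) want 1×MEM +2rd +0wr — yes → AL1|MU1|ME0|BR1|rd3|wr2
(2) want 1×MUL +2rd +1wr — yes → AL1|MU0|ME0|BR1|rd1|wr1
(3) want 1×MEM +1rd +0wr — FU → AL1|MU0|ME0|BR1|rd1|wr1
(4) want 1×BR +2rd +0wr — RD_PORT → AL1|MU0|ME0|BR1|rd1|wr1
(5) want 1×MUL +2rd +1wr — FU → AL1|MU0|ME0|BR1|rd1|wr1
(6) want 1×MEM +2rd +0wr — FU → AL1|MU0|ME0|BR1|rd1|wr1

issued = [0, 1, 2]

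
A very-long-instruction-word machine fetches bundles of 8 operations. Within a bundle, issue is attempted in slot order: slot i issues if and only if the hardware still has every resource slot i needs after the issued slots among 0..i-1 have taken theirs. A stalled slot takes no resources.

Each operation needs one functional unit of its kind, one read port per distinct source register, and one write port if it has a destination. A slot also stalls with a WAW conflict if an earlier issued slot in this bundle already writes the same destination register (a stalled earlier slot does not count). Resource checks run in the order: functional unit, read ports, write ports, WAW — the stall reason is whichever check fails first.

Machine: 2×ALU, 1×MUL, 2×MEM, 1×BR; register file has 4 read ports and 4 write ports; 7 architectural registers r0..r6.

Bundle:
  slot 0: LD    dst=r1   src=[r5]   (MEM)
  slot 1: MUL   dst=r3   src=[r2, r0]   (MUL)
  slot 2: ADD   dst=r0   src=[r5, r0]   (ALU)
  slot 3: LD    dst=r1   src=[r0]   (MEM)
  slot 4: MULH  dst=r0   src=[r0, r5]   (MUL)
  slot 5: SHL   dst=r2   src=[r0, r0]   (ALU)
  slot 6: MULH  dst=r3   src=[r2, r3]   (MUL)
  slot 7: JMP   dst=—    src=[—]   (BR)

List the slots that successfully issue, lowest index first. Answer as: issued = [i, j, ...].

issued = [0, 1, 5, 7]

#0 MEM src=r5 dispatched  <A:2 Mu:1 Ld:1 B:1 rd:3 wr:3>
#1 MUL src=r2,r0 dispatched  <A:2 Mu:0 Ld:1 B:1 rd:1 wr:2>
#2 ALU src=r5,r0 held:RD_PORT  <A:2 Mu:0 Ld:1 B:1 rd:1 wr:2>
#3 MEM src=r0 held:WAW  <A:2 Mu:0 Ld:1 B:1 rd:1 wr:2>
#4 MUL src=r0,r5 held:FU  <A:2 Mu:0 Ld:1 B:1 rd:1 wr:2>
#5 ALU src=r0,r0 dispatched  <A:1 Mu:0 Ld:1 B:1 rd:0 wr:1>
#6 MUL src=r2,r3 held:FU  <A:1 Mu:0 Ld:1 B:1 rd:0 wr:1>
#7 BR src=- dispatched  <A:1 Mu:0 Ld:1 B:0 rd:0 wr:1>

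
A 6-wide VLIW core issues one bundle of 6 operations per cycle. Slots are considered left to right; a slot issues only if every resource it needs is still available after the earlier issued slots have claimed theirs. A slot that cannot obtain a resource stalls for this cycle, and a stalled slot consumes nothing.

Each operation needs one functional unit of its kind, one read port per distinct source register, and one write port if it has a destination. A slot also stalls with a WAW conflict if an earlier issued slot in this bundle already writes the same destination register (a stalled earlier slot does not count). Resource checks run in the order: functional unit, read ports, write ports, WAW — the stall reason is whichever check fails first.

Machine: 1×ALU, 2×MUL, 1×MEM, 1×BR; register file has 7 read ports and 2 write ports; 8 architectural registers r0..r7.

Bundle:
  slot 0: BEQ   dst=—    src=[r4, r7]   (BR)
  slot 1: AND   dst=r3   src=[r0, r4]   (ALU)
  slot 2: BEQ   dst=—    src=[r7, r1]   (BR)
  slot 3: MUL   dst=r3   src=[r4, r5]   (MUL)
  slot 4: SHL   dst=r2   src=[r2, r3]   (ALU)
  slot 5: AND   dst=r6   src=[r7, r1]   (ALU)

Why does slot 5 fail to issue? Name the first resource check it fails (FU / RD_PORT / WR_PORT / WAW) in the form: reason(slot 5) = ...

reason(slot 5) = FU

[0] BR needs rd=2 wr=0: ok; after: ALU=1 MUL=2 MEM=1 BR=0, R=5, W=2
[1] ALU needs rd=2 wr=1: ok; after: ALU=0 MUL=2 MEM=1 BR=0, R=3, W=1
[2] BR needs rd=2 wr=0: FU; after: ALU=0 MUL=2 MEM=1 BR=0, R=3, W=1
[3] MUL needs rd=2 wr=1: WAW; after: ALU=0 MUL=2 MEM=1 BR=0, R=3, W=1
[4] ALU needs rd=2 wr=1: FU; after: ALU=0 MUL=2 MEM=1 BR=0, R=3, W=1
[5] ALU needs rd=2 wr=1: FU; after: ALU=0 MUL=2 MEM=1 BR=0, R=3, W=1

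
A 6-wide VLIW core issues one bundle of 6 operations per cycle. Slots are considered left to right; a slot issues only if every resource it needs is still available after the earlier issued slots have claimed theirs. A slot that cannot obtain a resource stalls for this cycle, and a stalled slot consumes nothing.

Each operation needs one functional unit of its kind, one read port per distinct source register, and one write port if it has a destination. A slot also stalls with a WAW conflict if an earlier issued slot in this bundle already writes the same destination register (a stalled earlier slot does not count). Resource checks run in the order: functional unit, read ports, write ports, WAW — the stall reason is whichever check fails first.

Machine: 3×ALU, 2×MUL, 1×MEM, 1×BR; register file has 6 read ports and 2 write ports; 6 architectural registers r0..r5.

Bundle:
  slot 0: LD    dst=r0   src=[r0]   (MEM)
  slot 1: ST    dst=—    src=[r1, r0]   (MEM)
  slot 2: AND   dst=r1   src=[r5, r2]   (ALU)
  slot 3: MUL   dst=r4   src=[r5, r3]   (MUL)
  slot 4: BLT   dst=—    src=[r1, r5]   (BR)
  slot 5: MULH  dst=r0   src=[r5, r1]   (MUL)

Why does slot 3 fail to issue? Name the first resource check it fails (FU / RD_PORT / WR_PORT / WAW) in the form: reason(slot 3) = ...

  0. MEM→r0 ⇒ go  {3A/2Mu/0Ld/1B | 5r 1w}
  1. MEM ⇒ no(FU)  {3A/2Mu/0Ld/1B | 5r 1w}
  2. ALU→r1 ⇒ go  {2A/2Mu/0Ld/1B | 3r 0w}
  3. MUL→r4 ⇒ no(WR_PORT)  {2A/2Mu/0Ld/1B | 3r 0w}
  4. BR ⇒ go  {2A/2Mu/0Ld/0B | 1r 0w}
  5. MUL→r0 ⇒ no(RD_PORT)  {2A/2Mu/0Ld/0B | 1r 0w}

reason(slot 3) = WR_PORT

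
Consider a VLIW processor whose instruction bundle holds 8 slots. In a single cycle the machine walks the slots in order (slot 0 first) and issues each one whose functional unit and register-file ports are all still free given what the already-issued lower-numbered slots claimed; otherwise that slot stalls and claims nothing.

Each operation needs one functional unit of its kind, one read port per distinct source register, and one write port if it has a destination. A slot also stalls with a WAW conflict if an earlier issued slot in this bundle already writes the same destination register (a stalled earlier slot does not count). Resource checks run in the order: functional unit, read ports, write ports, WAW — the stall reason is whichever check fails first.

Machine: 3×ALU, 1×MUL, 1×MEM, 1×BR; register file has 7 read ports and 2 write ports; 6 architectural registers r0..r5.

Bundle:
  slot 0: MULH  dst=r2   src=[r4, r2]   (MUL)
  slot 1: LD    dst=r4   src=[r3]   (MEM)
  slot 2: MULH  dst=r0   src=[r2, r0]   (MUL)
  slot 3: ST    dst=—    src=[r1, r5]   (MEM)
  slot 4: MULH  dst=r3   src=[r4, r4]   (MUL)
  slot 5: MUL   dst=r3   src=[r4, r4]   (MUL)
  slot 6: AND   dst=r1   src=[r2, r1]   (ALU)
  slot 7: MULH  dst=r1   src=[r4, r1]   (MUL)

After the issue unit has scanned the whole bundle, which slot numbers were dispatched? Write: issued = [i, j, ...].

  0. MUL→r2 ⇒ go  {3A/0Mu/1Ld/1B | 5r 1w}
  1. MEM→r4 ⇒ go  {3A/0Mu/0Ld/1B | 4r 0w}
  2. MUL→r0 ⇒ no(FU)  {3A/0Mu/0Ld/1B | 4r 0w}
  3. MEM ⇒ no(FU)  {3A/0Mu/0Ld/1B | 4r 0w}
  4. MUL→r3 ⇒ no(FU)  {3A/0Mu/0Ld/1B | 4r 0w}
  5. MUL→r3 ⇒ no(FU)  {3A/0Mu/0Ld/1B | 4r 0w}
  6. ALU→r1 ⇒ no(WR_PORT)  {3A/0Mu/0Ld/1B | 4r 0w}
  7. MUL→r1 ⇒ no(FU)  {3A/0Mu/0Ld/1B | 4r 0w}

issued = [0, 1]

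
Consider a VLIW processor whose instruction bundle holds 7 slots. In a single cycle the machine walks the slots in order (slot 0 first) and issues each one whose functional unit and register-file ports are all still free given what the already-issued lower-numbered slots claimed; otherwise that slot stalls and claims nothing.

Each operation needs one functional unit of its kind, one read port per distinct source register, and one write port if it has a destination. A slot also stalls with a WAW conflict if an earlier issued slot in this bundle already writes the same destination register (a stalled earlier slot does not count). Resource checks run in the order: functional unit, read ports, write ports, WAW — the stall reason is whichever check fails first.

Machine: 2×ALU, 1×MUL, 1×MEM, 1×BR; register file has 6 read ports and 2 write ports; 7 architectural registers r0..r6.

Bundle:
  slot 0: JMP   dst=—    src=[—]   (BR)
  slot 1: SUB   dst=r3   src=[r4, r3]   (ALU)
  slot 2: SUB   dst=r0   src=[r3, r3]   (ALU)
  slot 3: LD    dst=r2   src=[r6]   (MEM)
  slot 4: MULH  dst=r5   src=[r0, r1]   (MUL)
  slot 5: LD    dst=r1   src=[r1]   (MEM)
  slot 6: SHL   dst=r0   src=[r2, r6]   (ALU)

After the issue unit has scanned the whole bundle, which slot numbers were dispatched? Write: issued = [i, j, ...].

#0 BR src=- dispatched  <A:2 Mu:1 Ld:1 B:0 rd:6 wr:2>
#1 ALU src=r4,r3 dispatched  <A:1 Mu:1 Ld:1 B:0 rd:4 wr:1>
#2 ALU src=r3,r3 dispatched  <A:0 Mu:1 Ld:1 B:0 rd:3 wr:0>
#3 MEM src=r6 held:WR_PORT  <A:0 Mu:1 Ld:1 B:0 rd:3 wr:0>
#4 MUL src=r0,r1 held:WR_PORT  <A:0 Mu:1 Ld:1 B:0 rd:3 wr:0>
#5 MEM src=r1 held:WR_PORT  <A:0 Mu:1 Ld:1 B:0 rd:3 wr:0>
#6 ALU src=r2,r6 held:FU  <A:0 Mu:1 Ld:1 B:0 rd:3 wr:0>

issued = [0, 1, 2]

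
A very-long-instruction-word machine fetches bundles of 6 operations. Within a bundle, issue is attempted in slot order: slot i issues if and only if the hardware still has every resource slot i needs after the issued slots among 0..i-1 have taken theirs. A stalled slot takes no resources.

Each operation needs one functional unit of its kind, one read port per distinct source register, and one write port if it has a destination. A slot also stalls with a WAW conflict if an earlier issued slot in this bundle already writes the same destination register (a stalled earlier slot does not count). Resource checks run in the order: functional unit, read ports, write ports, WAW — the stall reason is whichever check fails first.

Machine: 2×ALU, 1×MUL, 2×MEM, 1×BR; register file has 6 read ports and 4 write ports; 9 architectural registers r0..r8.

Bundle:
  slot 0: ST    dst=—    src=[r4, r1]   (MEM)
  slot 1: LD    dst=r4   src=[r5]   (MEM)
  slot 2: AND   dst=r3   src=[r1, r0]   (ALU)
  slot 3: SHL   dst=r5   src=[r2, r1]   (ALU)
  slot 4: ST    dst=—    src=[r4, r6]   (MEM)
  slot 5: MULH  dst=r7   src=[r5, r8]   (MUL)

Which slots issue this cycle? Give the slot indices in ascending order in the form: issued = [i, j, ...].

  0. MEM ⇒ go  {2A/1Mu/1Ld/1B | 4r 4w}
  1. MEM→r4 ⇒ go  {2A/1Mu/0Ld/1B | 3r 3w}
  2. ALU→r3 ⇒ go  {1A/1Mu/0Ld/1B | 1r 2w}
  3. ALU→r5 ⇒ no(RD_PORT)  {1A/1Mu/0Ld/1B | 1r 2w}
  4. MEM ⇒ no(FU)  {1A/1Mu/0Ld/1B | 1r 2w}
  5. MUL→r7 ⇒ no(RD_PORT)  {1A/1Mu/0Ld/1B | 1r 2w}

issued = [0, 1, 2]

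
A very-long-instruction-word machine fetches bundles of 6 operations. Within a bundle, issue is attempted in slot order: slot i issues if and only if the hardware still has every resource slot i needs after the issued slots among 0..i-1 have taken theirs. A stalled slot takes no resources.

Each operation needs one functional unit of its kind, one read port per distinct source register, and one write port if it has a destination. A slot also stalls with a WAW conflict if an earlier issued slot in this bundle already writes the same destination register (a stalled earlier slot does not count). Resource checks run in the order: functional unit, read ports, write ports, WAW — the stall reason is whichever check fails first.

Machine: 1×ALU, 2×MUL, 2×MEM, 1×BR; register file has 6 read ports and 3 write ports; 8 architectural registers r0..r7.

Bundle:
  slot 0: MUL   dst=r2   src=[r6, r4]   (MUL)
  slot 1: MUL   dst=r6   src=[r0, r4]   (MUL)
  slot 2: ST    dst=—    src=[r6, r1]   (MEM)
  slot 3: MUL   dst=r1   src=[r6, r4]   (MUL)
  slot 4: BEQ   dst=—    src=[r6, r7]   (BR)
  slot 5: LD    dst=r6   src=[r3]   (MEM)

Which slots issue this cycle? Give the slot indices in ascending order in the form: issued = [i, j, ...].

issued = [0, 1, 2]

  0. MUL→r2 ⇒ go  {1A/1Mu/2Ld/1B | 4r 2w}
  1. MUL→r6 ⇒ go  {1A/0Mu/2Ld/1B | 2r 1w}
  2. MEM ⇒ go  {1A/0Mu/1Ld/1B | 0r 1w}
  3. MUL→r1 ⇒ no(FU)  {1A/0Mu/1Ld/1B | 0r 1w}
  4. BR ⇒ no(RD_PORT)  {1A/0Mu/1Ld/1B | 0r 1w}
  5. MEM→r6 ⇒ no(RD_PORT)  {1A/0Mu/1Ld/1B | 0r 1w}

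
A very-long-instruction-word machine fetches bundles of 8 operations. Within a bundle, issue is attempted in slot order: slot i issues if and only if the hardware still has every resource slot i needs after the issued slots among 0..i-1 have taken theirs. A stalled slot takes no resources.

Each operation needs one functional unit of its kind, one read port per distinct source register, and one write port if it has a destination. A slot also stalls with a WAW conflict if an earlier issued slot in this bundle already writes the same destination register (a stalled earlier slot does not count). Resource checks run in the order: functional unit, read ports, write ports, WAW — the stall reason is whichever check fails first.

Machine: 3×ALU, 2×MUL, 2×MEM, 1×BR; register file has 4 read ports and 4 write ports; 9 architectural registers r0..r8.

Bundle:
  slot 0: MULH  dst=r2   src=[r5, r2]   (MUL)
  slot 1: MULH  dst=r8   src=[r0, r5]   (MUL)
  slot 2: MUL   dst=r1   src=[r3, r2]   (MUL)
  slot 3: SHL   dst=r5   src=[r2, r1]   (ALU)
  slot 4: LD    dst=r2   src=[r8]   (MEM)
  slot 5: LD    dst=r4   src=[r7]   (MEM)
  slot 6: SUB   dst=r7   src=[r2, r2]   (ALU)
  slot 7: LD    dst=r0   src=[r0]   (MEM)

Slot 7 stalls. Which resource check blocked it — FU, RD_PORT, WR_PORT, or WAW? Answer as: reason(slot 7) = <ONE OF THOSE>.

  0. MUL→r2 ⇒ go  {3A/1Mu/2Ld/1B | 2r 3w}
  1. MUL→r8 ⇒ go  {3A/0Mu/2Ld/1B | 0r 2w}
  2. MUL→r1 ⇒ no(FU)  {3A/0Mu/2Ld/1B | 0r 2w}
  3. ALU→r5 ⇒ no(RD_PORT)  {3A/0Mu/2Ld/1B | 0r 2w}
  4. MEM→r2 ⇒ no(RD_PORT)  {3A/0Mu/2Ld/1B | 0r 2w}
  5. MEM→r4 ⇒ no(RD_PORT)  {3A/0Mu/2Ld/1B | 0r 2w}
  6. ALU→r7 ⇒ no(RD_PORT)  {3A/0Mu/2Ld/1B | 0r 2w}
  7. MEM→r0 ⇒ no(RD_PORT)  {3A/0Mu/2Ld/1B | 0r 2w}

reason(slot 7) = RD_PORT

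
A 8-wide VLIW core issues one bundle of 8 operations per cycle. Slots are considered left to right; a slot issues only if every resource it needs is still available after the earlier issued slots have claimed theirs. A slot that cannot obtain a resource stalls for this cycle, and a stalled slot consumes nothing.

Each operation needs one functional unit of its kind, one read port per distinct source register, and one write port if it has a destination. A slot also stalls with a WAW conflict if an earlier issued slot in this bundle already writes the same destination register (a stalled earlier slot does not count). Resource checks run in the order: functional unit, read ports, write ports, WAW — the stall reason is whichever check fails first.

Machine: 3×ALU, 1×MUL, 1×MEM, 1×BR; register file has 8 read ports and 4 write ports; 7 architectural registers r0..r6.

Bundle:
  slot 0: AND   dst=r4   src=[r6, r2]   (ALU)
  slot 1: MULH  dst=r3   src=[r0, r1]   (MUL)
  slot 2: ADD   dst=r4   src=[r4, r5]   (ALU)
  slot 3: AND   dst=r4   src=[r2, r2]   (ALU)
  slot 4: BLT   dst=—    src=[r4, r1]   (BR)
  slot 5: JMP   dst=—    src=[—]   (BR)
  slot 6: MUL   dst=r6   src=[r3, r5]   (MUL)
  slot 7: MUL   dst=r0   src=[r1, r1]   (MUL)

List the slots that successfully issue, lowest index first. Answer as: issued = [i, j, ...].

issued = [0, 1, 4]

  0. ALU→r4 ⇒ go  {2A/1Mu/1Ld/1B | 6r 3w}
  1. MUL→r3 ⇒ go  {2A/0Mu/1Ld/1B | 4r 2w}
  2. ALU→r4 ⇒ no(WAW)  {2A/0Mu/1Ld/1B | 4r 2w}
  3. ALU→r4 ⇒ no(WAW)  {2A/0Mu/1Ld/1B | 4r 2w}
  4. BR ⇒ go  {2A/0Mu/1Ld/0B | 2r 2w}
  5. BR ⇒ no(FU)  {2A/0Mu/1Ld/0B | 2r 2w}
  6. MUL→r6 ⇒ no(FU)  {2A/0Mu/1Ld/0B | 2r 2w}
  7. MUL→r0 ⇒ no(FU)  {2A/0Mu/1Ld/0B | 2r 2w}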